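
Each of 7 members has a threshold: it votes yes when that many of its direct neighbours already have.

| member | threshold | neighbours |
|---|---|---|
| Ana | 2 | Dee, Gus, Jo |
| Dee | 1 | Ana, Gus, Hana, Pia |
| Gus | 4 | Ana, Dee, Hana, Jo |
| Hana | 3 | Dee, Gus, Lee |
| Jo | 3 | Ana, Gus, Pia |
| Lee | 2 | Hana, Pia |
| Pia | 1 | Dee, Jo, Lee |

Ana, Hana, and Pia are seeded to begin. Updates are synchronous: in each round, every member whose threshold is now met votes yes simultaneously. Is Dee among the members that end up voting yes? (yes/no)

yes

Round 1 — Ana, Hana, Pia vote yes (initial).
Round 2 — checking thresholds:
  Dee: 3 of 4 neighbours ≥ 1, votes yes.
  Gus: 2 of 4 neighbours < 4, holds.
  Jo: 2 of 3 neighbours < 3, holds.
  Lee: 2 of 2 neighbours ≥ 2, votes yes.
Round 3 — no new yes votes; cascade stops.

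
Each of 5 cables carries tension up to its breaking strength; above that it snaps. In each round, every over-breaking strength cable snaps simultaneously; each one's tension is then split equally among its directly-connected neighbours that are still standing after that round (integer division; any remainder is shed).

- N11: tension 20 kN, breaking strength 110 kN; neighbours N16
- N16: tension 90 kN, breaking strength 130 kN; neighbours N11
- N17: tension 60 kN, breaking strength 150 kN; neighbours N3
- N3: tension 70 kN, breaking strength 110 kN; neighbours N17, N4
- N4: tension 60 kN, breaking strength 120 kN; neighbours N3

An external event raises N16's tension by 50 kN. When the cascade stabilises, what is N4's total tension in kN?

Round 1 — N16 at 140 > 130. N16 snaps.
  N16 sheds 140 kN to N11: 140 each.
    N11: 20+140 = 160 > 110
Round 2 — N11 snaps.
  N11 sheds 160 kN: no online neighbours, lost.
No further breaks.

60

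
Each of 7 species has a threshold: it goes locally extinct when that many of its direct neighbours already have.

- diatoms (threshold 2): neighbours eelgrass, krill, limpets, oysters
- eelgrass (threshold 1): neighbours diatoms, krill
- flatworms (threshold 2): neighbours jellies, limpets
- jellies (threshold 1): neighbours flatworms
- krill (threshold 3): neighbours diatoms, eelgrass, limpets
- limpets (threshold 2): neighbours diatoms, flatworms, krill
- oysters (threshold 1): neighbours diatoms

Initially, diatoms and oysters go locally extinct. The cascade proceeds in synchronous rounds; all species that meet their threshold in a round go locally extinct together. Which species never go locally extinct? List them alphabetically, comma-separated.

Round 1 — diatoms, oysters go locally extinct (initial).
Round 2 — checking thresholds:
  eelgrass: 1 of 2 neighbours ≥ 1, goes locally extinct.
  krill: 1 of 3 neighbours < 3, holds.
  limpets: 1 of 3 neighbours < 2, holds.
Round 3 — no new extinctions; cascade stops.

flatworms, jellies, krill, limpets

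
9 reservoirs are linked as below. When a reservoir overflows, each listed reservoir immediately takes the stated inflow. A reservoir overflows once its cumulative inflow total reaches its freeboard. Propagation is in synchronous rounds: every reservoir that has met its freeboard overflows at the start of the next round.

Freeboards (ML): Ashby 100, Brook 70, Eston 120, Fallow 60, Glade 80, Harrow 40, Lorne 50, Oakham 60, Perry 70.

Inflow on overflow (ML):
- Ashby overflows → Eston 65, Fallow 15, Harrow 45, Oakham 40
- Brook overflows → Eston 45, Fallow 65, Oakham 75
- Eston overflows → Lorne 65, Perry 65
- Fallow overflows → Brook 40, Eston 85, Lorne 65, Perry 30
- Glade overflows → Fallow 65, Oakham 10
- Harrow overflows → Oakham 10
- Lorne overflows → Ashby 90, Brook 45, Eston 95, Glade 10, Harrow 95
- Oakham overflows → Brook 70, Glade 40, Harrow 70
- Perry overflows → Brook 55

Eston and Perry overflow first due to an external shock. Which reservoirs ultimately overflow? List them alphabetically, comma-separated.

Round 1 — Eston, Perry overflow (initial).
  Brook: +55 → 55 < 70
  Lorne: +65 → 65 ≥ 50
Round 2 — Lorne overflows.
  Ashby: +90 → 90 < 100
  Brook: +45 → 100 ≥ 70
  Glade: +10 → 10 < 80
  Harrow: +95 → 95 ≥ 40
Round 3 — Brook, Harrow overflow.
  Fallow: +65 → 65 ≥ 60
  Oakham: +75+10 → 85 ≥ 60
Round 4 — Fallow, Oakham overflow.
  Glade: +40 → 50 < 80
No further overflows.

Brook, Eston, Fallow, Harrow, Lorne, Oakham, Perry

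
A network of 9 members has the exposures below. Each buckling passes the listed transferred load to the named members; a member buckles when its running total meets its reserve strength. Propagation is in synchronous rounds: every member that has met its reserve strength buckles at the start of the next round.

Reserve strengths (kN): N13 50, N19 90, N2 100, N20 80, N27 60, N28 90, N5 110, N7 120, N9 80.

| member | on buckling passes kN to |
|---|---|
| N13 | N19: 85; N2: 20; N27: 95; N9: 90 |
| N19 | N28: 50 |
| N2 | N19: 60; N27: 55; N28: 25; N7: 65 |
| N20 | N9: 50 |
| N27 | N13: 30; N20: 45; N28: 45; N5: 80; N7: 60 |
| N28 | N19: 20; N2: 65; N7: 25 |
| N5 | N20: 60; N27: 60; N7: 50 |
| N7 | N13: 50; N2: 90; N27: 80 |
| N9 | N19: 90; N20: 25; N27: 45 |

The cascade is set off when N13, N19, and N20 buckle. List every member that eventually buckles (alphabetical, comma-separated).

N13, N19, N20, N27, N28, N9

Round 1 — N13, N19, N20 buckle (initial).
  N2: +20 → 20 < 100
  N27: +95 → 95 ≥ 60
  N28: +50 → 50 < 90
  N9: +90+50 → 140 ≥ 80
Round 2 — N27, N9 buckle.
  N28: +45 → 95 ≥ 90
  N5: +80 → 80 < 110
  N7: +60 → 60 < 120
Round 3 — N28 buckles.
  N2: +65 → 85 < 100
  N7: +25 → 85 < 120
No further bucklings.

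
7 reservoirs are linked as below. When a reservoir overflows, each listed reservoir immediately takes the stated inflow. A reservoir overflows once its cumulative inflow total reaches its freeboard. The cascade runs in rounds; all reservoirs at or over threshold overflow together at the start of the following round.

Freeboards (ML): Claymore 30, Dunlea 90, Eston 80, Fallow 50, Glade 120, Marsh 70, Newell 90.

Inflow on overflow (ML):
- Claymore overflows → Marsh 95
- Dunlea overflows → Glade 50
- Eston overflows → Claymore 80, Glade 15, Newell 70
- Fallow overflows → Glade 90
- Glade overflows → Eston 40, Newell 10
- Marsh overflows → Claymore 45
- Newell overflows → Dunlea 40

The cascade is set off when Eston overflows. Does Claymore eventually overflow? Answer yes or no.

Round 1 — Eston overflows (initial).
  Claymore: +80 → 80 ≥ 30
  Glade: +15 → 15 < 120
  Newell: +70 → 70 < 90
Round 2 — Claymore overflows.
  Marsh: +95 → 95 ≥ 70
Round 3 — Marsh overflows.
No further overflows.

yes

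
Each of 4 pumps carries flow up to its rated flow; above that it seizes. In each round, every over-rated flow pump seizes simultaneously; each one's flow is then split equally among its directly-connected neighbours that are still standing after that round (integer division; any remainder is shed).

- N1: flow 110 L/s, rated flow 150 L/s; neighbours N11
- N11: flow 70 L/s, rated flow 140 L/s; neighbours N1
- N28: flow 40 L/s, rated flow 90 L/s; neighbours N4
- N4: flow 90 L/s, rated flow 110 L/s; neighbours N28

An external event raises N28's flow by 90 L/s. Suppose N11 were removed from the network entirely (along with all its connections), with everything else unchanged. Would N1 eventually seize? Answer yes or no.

no

With N11 removed:
Round 1 — N28 at 130 > 90. N28 seizes.
  N28 sheds 130 L/s to N4: 130 each.
    N4: 90+130 = 220 > 110
Round 2 — N4 seizes.
  N4 sheds 220 L/s: no online neighbours, lost.
No further seizures.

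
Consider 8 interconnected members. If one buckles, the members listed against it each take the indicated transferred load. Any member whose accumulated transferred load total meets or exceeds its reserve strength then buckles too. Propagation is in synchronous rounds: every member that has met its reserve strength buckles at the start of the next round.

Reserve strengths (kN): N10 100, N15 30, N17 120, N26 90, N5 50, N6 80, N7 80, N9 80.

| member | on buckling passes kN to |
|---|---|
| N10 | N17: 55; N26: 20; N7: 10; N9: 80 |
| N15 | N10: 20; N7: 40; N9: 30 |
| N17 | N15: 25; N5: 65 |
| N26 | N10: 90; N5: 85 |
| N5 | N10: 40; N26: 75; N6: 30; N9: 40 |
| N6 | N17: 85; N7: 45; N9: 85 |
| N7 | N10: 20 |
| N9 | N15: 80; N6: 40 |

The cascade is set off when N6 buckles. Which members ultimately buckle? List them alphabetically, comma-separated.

N15, N6, N7, N9

Round 1 — N6 buckles (initial).
  N17: +85 → 85 < 120
  N7: +45 → 45 < 80
  N9: +85 → 85 ≥ 80
Round 2 — N9 buckles.
  N15: +80 → 80 ≥ 30
Round 3 — N15 buckles.
  N10: +20 → 20 < 100
  N7: +40 → 85 ≥ 80
Round 4 — N7 buckles.
  N10: +20 → 40 < 100
No further bucklings.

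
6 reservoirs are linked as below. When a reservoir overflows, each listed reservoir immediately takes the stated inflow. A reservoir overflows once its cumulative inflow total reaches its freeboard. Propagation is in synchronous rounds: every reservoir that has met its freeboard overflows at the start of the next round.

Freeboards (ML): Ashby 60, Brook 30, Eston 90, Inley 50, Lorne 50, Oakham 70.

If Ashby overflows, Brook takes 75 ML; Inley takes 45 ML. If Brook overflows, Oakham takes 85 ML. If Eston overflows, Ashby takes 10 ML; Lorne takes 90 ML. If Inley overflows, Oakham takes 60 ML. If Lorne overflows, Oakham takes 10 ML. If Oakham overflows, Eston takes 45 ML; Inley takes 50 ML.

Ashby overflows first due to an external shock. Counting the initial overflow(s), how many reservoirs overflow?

Round 1 — Ashby overflows (initial).
  Brook: +75 → 75 ≥ 30
  Inley: +45 → 45 < 50
Round 2 — Brook overflows.
  Oakham: +85 → 85 ≥ 70
Round 3 — Oakham overflows.
  Eston: +45 → 45 < 90
  Inley: +50 → 95 ≥ 50
Round 4 — Inley overflows.
No further overflows.

4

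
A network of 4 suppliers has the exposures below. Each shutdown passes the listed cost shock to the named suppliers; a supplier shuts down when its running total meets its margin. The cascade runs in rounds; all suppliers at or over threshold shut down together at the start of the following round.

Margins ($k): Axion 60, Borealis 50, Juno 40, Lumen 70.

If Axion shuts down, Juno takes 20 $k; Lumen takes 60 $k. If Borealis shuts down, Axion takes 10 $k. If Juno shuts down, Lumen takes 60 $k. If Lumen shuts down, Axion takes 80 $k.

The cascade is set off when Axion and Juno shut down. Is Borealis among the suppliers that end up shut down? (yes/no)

Round 1 — Axion, Juno shut down (initial).
  Lumen: +60+60 → 120 ≥ 70
Round 2 — Lumen shuts down.
No further shutdowns.

no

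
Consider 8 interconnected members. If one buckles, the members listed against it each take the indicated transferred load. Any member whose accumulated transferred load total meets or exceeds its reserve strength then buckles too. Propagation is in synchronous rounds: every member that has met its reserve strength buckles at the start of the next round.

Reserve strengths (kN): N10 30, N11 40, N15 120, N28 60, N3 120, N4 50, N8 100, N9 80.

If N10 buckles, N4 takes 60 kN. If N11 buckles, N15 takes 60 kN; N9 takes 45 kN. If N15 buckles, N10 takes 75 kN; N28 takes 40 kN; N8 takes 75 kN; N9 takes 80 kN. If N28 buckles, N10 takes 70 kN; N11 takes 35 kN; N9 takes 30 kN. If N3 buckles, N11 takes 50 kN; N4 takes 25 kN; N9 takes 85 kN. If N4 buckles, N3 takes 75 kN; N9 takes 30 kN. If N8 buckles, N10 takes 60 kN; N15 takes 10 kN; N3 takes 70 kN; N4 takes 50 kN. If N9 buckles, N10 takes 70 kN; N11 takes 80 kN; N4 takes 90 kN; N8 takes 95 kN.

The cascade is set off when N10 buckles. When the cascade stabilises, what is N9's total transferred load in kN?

Round 1 — N10 buckles (initial).
  N4: +60 → 60 ≥ 50
Round 2 — N4 buckles.
  N3: +75 → 75 < 120
  N9: +30 → 30 < 80
No further bucklings.

30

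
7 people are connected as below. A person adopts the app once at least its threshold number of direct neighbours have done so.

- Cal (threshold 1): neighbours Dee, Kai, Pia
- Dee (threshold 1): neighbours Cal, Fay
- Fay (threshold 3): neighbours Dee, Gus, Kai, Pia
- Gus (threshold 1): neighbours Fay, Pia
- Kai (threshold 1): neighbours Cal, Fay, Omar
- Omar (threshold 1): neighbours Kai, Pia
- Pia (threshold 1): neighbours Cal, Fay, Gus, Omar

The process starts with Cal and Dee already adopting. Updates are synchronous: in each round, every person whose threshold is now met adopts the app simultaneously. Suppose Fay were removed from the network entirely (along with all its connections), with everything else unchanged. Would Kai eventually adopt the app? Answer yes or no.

With Fay removed:
Round 1 — Cal, Dee adopt the app (initial).
Round 2 — checking thresholds:
  Kai: 1 of 2 neighbours ≥ 1, adopts the app.
  Pia: 1 of 3 neighbours ≥ 1, adopts the app.
Round 3 — checking thresholds:
  Gus: 1 of 1 neighbours ≥ 1, adopts the app.
  Omar: 2 of 2 neighbours ≥ 1, adopts the app.
Round 4 — no new adoptions; cascade stops.

yes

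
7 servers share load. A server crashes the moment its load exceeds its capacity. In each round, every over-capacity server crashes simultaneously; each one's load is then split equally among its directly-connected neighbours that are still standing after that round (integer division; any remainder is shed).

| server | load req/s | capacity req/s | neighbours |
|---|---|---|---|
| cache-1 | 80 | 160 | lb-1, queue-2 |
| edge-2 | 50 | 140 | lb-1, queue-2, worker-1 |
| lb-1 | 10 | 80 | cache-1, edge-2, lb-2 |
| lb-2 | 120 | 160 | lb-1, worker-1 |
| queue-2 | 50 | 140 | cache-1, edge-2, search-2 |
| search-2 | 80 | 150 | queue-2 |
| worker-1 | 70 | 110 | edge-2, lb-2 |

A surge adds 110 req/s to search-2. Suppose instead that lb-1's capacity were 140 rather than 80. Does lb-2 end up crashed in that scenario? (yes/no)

yes

With lb-1's capacity at 140:
Round 1 — search-2 at 190 > 150. search-2 crashes.
  search-2 sheds 190 req/s to queue-2: 190 each.
    queue-2: 50+190 = 240 > 140
Round 2 — queue-2 crashes.
  queue-2 sheds 240 req/s to cache-1, edge-2: 120 each.
    cache-1: 80+120 = 200 > 160
    edge-2: 50+120 = 170 > 140
Round 3 — cache-1, edge-2 crash.
  cache-1 sheds 200 req/s to lb-1: 200 each.
    lb-1: 10+200 = 210 > 140
  edge-2 sheds 170 req/s to lb-1, worker-1: 85 each.
    lb-1: 210+85 = 295 > 140
    worker-1: 70+85 = 155 > 110
Round 4 — lb-1, worker-1 crash.
  lb-1 sheds 295 req/s to lb-2: 295 each.
    lb-2: 120+295 = 415 > 160
  worker-1 sheds 155 req/s to lb-2: 155 each.
    lb-2: 415+155 = 570 > 160
Round 5 — lb-2 crashes.
  lb-2 sheds 570 req/s: no online neighbours, lost.
No further crashes.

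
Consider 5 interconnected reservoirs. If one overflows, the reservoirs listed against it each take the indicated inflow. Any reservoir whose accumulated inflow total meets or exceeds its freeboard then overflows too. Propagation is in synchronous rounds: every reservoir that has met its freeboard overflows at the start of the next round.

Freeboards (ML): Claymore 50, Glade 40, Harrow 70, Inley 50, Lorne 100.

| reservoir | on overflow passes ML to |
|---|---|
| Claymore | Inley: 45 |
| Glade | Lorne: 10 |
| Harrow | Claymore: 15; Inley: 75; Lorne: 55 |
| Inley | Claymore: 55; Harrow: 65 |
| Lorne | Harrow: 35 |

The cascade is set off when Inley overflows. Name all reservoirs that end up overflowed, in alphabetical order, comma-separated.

Round 1 — Inley overflows (initial).
  Claymore: +55 → 55 ≥ 50
  Harrow: +65 → 65 < 70
Round 2 — Claymore overflows.
No further overflows.

Claymore, Inley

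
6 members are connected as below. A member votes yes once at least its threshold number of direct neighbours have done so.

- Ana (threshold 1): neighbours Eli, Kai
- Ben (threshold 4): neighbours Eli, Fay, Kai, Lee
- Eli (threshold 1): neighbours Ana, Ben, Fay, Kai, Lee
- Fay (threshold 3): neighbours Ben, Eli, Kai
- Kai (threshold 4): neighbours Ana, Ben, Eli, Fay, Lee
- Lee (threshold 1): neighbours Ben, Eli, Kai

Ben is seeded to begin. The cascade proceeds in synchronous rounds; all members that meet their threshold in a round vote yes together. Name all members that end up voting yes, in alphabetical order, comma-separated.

Ana, Ben, Eli, Fay, Kai, Lee

Round 1 — Ben votes yes (initial).
Round 2 — checking thresholds:
  Eli: 1 of 5 neighbours ≥ 1, votes yes.
  Fay: 1 of 3 neighbours < 3, holds.
  Kai: 1 of 5 neighbours < 4, holds.
  Lee: 1 of 3 neighbours ≥ 1, votes yes.
Round 3 — checking thresholds:
  Ana: 1 of 2 neighbours ≥ 1, votes yes.
  Fay: 2 of 3 neighbours < 3, holds.
  Kai: 3 of 5 neighbours < 4, holds.
Round 4 — checking thresholds:
  Fay: 2 of 3 neighbours < 3, holds.
  Kai: 4 of 5 neighbours ≥ 4, votes yes.
Round 5 — checking thresholds:
  Fay: 3 of 3 neighbours ≥ 3, votes yes.
Round 6 — no new yes votes; cascade stops.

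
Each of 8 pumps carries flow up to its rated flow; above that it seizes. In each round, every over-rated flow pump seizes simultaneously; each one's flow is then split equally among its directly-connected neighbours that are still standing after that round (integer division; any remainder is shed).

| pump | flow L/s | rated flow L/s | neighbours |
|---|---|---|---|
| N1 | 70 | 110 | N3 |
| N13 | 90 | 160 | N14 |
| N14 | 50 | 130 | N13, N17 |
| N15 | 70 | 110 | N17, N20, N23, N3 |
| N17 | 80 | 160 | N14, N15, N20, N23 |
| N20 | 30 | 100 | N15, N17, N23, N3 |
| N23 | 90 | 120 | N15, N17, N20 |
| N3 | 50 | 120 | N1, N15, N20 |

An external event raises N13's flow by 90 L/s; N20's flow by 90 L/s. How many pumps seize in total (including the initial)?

Round 1 — N13 at 180 > 160; N20 at 120 > 100. N13, N20 seize.
  N13 sheds 180 L/s to N14: 180 each.
    N14: 50+180 = 230 > 130
  N20 sheds 120 L/s to N15, N17, N23, N3: 30 each.
    N15: 70+30 = 100 ≤ 110
    N17: 80+30 = 110 ≤ 160
    N23: 90+30 = 120 ≤ 120
    N3: 50+30 = 80 ≤ 120
Round 2 — N14 seizes.
  N14 sheds 230 L/s to N17: 230 each.
    N17: 110+230 = 340 > 160
Round 3 — N17 seizes.
  N17 sheds 340 L/s to N15, N23: 170 each.
    N15: 100+170 = 270 > 110
    N23: 120+170 = 290 > 120
Round 4 — N15, N23 seize.
  N15 sheds 270 L/s to N3: 270 each.
    N3: 80+270 = 350 > 120
  N23 sheds 290 L/s: no online neighbours, lost.
Round 5 — N3 seizes.
  N3 sheds 350 L/s to N1: 350 each.
    N1: 70+350 = 420 > 110
Round 6 — N1 seizes.
  N1 sheds 420 L/s: no online neighbours, lost.
No further seizures.

8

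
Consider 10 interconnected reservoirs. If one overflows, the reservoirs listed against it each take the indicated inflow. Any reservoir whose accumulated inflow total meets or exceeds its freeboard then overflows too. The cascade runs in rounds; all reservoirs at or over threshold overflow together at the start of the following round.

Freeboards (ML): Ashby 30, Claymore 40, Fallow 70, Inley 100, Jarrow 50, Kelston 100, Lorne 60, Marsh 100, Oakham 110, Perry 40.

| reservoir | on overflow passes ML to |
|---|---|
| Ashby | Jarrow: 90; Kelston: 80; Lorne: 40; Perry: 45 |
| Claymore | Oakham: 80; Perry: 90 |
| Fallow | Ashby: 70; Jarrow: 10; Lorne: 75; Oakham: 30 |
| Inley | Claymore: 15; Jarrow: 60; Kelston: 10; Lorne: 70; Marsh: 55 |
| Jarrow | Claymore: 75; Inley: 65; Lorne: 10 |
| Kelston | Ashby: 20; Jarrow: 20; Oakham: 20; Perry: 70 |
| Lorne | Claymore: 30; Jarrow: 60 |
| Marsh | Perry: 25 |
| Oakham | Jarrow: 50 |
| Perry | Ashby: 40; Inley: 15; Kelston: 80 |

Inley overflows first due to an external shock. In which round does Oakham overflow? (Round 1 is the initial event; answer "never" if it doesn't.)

never

Round 1 — Inley overflows (initial).
  Claymore: +15 → 15 < 40
  Jarrow: +60 → 60 ≥ 50
  Kelston: +10 → 10 < 100
  Lorne: +70 → 70 ≥ 60
  Marsh: +55 → 55 < 100
Round 2 — Jarrow, Lorne overflow.
  Claymore: +75+30 → 120 ≥ 40
Round 3 — Claymore overflows.
  Oakham: +80 → 80 < 110
  Perry: +90 → 90 ≥ 40
Round 4 — Perry overflows.
  Ashby: +40 → 40 ≥ 30
  Kelston: +80 → 90 < 100
Round 5 — Ashby overflows.
  Kelston: +80 → 170 ≥ 100
Round 6 — Kelston overflows.
  Oakham: +20 → 100 < 110
No further overflows.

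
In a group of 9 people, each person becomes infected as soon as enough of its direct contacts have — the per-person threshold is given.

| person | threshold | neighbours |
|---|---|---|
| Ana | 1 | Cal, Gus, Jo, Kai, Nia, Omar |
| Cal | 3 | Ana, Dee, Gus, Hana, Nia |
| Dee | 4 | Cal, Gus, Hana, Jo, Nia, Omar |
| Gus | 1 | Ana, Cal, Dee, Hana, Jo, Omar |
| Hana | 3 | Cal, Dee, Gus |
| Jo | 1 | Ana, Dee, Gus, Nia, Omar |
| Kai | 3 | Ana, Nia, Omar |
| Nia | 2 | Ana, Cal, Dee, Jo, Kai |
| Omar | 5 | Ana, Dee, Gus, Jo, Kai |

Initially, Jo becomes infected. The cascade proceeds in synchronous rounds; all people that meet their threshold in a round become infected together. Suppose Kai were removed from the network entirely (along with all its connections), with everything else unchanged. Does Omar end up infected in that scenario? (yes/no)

With Kai removed:
Round 1 — Jo becomes infected (initial).
Round 2 — checking thresholds:
  Ana: 1 of 5 neighbours ≥ 1, becomes infected.
  Dee: 1 of 6 neighbours < 4, below threshold.
  Gus: 1 of 6 neighbours ≥ 1, becomes infected.
  Nia: 1 of 4 neighbours < 2, below threshold.
  Omar: 1 of 4 neighbours < 5, below threshold.
Round 3 — checking thresholds:
  Cal: 2 of 5 neighbours < 3, below threshold.
  Dee: 2 of 6 neighbours < 4, below threshold.
  Hana: 1 of 3 neighbours < 3, below threshold.
  Nia: 2 of 4 neighbours ≥ 2, becomes infected.
  Omar: 3 of 4 neighbours < 5, below threshold.
Round 4 — checking thresholds:
  Cal: 3 of 5 neighbours ≥ 3, becomes infected.
  Dee: 3 of 6 neighbours < 4, below threshold.
  Hana: 1 of 3 neighbours < 3, below threshold.
  Omar: 3 of 4 neighbours < 5, below threshold.
Round 5 — checking thresholds:
  Dee: 4 of 6 neighbours ≥ 4, becomes infected.
  Hana: 2 of 3 neighbours < 3, below threshold.
  Omar: 3 of 4 neighbours < 5, below threshold.
Round 6 — checking thresholds:
  Hana: 3 of 3 neighbours ≥ 3, becomes infected.
  Omar: 4 of 4 neighbours < 5, below threshold.
Round 7 — no new infections; cascade stops.

no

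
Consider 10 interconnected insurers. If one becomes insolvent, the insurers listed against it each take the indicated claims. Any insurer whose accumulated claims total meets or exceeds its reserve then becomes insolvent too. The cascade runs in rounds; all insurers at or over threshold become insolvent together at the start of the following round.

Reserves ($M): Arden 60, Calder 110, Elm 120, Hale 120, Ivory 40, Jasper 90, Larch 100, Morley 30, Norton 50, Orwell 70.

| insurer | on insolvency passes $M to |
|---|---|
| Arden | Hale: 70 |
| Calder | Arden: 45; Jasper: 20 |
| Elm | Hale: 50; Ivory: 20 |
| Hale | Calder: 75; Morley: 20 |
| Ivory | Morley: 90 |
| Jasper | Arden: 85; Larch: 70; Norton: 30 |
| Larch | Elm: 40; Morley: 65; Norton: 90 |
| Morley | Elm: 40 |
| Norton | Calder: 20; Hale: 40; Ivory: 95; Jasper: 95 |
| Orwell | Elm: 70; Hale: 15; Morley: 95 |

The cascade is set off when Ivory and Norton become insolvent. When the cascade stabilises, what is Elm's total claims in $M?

Round 1 — Ivory, Norton become insolvent (initial).
  Calder: +20 → 20 < 110
  Hale: +40 → 40 < 120
  Jasper: +95 → 95 ≥ 90
  Morley: +90 → 90 ≥ 30
Round 2 — Jasper, Morley become insolvent.
  Arden: +85 → 85 ≥ 60
  Elm: +40 → 40 < 120
  Larch: +70 → 70 < 100
Round 3 — Arden becomes insolvent.
  Hale: +70 → 110 < 120
No further insolvencies.

40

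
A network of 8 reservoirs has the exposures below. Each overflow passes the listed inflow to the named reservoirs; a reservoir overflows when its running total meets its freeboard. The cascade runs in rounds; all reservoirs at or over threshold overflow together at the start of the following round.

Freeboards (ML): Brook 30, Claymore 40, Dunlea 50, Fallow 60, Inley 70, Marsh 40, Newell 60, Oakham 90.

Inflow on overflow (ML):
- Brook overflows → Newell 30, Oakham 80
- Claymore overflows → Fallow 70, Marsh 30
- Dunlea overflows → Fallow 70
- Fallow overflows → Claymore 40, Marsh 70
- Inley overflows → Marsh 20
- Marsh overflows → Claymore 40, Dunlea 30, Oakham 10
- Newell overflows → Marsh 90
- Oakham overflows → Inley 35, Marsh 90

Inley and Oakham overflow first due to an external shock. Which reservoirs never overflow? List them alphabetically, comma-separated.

Round 1 — Inley, Oakham overflow (initial).
  Marsh: +20+90 → 110 ≥ 40
Round 2 — Marsh overflows.
  Claymore: +40 → 40 ≥ 40
  Dunlea: +30 → 30 < 50
Round 3 — Claymore overflows.
  Fallow: +70 → 70 ≥ 60
Round 4 — Fallow overflows.
No further overflows.

Brook, Dunlea, Newell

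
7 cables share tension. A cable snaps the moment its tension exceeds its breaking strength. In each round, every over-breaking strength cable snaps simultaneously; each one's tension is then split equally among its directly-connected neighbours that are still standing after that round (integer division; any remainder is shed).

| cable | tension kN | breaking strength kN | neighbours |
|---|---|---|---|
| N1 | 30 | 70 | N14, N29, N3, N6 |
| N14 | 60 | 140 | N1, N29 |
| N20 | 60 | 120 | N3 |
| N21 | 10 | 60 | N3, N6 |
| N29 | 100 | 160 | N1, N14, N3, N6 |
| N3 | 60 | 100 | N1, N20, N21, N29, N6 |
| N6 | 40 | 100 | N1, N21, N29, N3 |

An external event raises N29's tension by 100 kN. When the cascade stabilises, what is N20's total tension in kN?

Round 1 — N29 at 200 > 160. N29 snaps.
  N29 sheds 200 kN to N1, N14, N3, N6: 50 each.
    N1: 30+50 = 80 > 70
    N14: 60+50 = 110 ≤ 140
    N3: 60+50 = 110 > 100
    N6: 40+50 = 90 ≤ 100
Round 2 — N1, N3 snap.
  N1 sheds 80 kN to N14, N6: 40 each.
    N14: 110+40 = 150 > 140
    N6: 90+40 = 130 > 100
  N3 sheds 110 kN to N20, N21, N6: 36 each (2 lost).
    N20: 60+36 = 96 ≤ 120
    N21: 10+36 = 46 ≤ 60
    N6: 130+36 = 166 > 100
Round 3 — N14, N6 snap.
  N14 sheds 150 kN: no online neighbours, lost.
  N6 sheds 166 kN to N21: 166 each.
    N21: 46+166 = 212 > 60
Round 4 — N21 snaps.
  N21 sheds 212 kN: no online neighbours, lost.
No further breaks.

96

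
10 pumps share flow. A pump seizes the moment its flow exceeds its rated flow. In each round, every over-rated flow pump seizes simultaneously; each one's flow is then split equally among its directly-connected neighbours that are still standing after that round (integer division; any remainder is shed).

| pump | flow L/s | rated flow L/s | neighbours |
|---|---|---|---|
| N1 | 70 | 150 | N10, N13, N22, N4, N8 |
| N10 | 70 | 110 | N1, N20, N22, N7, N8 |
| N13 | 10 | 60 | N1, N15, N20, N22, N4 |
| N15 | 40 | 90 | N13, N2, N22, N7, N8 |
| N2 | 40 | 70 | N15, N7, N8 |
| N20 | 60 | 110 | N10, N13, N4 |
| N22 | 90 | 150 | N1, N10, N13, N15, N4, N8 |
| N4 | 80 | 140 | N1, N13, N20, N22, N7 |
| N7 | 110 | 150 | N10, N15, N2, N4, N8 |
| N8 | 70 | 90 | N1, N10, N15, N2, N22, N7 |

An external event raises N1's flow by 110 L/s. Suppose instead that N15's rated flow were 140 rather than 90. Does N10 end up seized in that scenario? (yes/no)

yes

With N15's rated flow at 140:
Round 1 — N1 at 180 > 150. N1 seizes.
  N1 sheds 180 L/s to N10, N13, N22, N4, N8: 36 each.
    N10: 70+36 = 106 ≤ 110
    N13: 10+36 = 46 ≤ 60
    N22: 90+36 = 126 ≤ 150
    N4: 80+36 = 116 ≤ 140
    N8: 70+36 = 106 > 90
Round 2 — N8 seizes.
  N8 sheds 106 L/s to N10, N15, N2, N22, N7: 21 each (1 lost).
    N10: 106+21 = 127 > 110
    N15: 40+21 = 61 ≤ 140
    N2: 40+21 = 61 ≤ 70
    N22: 126+21 = 147 ≤ 150
    N7: 110+21 = 131 ≤ 150
Round 3 — N10 seizes.
  N10 sheds 127 L/s to N20, N22, N7: 42 each (1 lost).
    N20: 60+42 = 102 ≤ 110
    N22: 147+42 = 189 > 150
    N7: 131+42 = 173 > 150
Round 4 — N22, N7 seize.
  N22 sheds 189 L/s to N13, N15, N4: 63 each.
    N13: 46+63 = 109 > 60
    N15: 61+63 = 124 ≤ 140
    N4: 116+63 = 179 > 140
  N7 sheds 173 L/s to N15, N2, N4: 57 each (2 lost).
    N15: 124+57 = 181 > 140
    N2: 61+57 = 118 > 70
    N4: 179+57 = 236 > 140
Round 5 — N13, N15, N2, N4 seize.
  N13 sheds 109 L/s to N20: 109 each.
    N20: 102+109 = 211 > 110
  N15 sheds 181 L/s: no online neighbours, lost.
  N2 sheds 118 L/s: no online neighbours, lost.
  N4 sheds 236 L/s to N20: 236 each.
    N20: 211+236 = 447 > 110
Round 6 — N20 seizes.
  N20 sheds 447 L/s: no online neighbours, lost.
No further seizures.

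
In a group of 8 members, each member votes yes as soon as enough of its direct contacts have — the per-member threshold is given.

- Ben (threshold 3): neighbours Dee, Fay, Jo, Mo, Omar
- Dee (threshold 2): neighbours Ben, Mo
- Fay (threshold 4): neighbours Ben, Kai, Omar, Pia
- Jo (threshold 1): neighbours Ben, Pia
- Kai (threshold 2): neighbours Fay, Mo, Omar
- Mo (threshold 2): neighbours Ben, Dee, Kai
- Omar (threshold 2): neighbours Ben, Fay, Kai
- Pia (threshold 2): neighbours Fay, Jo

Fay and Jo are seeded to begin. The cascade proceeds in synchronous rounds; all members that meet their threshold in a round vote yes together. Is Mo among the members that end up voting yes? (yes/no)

Round 1 — Fay, Jo vote yes (initial).
Round 2 — checking thresholds:
  Ben: 2 of 5 neighbours < 3, holds.
  Kai: 1 of 3 neighbours < 2, holds.
  Omar: 1 of 3 neighbours < 2, holds.
  Pia: 2 of 2 neighbours ≥ 2, votes yes.
Round 3 — no new yes votes; cascade stops.

no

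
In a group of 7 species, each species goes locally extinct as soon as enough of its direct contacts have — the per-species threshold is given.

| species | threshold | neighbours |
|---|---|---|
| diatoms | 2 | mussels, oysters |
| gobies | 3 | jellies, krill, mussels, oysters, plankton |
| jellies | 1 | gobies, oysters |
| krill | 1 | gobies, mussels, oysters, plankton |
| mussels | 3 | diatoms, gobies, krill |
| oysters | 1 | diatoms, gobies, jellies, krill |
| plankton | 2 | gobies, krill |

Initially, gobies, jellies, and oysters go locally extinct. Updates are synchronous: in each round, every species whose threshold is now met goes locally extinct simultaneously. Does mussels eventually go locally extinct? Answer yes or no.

Round 1 — gobies, jellies, oysters go locally extinct (initial).
Round 2 — checking thresholds:
  diatoms: 1 of 2 neighbours < 2, holds.
  krill: 2 of 4 neighbours ≥ 1, goes locally extinct.
  mussels: 1 of 3 neighbours < 3, holds.
  plankton: 1 of 2 neighbours < 2, holds.
Round 3 — checking thresholds:
  diatoms: 1 of 2 neighbours < 2, holds.
  mussels: 2 of 3 neighbours < 3, holds.
  plankton: 2 of 2 neighbours ≥ 2, goes locally extinct.
Round 4 — no new extinctions; cascade stops.

no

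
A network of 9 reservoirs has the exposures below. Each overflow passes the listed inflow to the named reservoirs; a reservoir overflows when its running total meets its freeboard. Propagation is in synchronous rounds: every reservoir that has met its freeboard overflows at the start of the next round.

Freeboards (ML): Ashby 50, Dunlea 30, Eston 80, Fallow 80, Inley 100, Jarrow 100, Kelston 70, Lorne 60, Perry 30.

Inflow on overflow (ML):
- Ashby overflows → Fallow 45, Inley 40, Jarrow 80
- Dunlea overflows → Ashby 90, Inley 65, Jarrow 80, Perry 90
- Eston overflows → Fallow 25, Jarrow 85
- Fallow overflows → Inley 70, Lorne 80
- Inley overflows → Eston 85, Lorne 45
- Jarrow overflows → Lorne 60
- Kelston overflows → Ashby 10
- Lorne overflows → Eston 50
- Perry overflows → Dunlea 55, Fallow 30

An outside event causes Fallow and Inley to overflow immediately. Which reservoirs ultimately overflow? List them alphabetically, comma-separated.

Round 1 — Fallow, Inley overflow (initial).
  Eston: +85 → 85 ≥ 80
  Lorne: +80+45 → 125 ≥ 60
Round 2 — Eston, Lorne overflow.
  Jarrow: +85 → 85 < 100
No further overflows.

Eston, Fallow, Inley, Lorne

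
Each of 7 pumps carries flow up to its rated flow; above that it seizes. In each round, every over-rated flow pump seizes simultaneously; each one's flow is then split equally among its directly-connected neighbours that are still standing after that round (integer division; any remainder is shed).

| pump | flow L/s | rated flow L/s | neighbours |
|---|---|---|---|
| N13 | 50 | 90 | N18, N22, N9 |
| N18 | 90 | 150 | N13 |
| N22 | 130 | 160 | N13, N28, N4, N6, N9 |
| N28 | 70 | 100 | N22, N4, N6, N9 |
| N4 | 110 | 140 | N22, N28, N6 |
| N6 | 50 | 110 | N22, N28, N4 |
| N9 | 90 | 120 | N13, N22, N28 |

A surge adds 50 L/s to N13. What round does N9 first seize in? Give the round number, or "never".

2

Round 1 — N13 at 100 > 90. N13 seizes.
  N13 sheds 100 L/s to N18, N22, N9: 33 each (1 lost).
    N18: 90+33 = 123 ≤ 150
    N22: 130+33 = 163 > 160
    N9: 90+33 = 123 > 120
Round 2 — N22, N9 seize.
  N22 sheds 163 L/s to N28, N4, N6: 54 each (1 lost).
    N28: 70+54 = 124 > 100
    N4: 110+54 = 164 > 140
    N6: 50+54 = 104 ≤ 110
  N9 sheds 123 L/s to N28: 123 each.
    N28: 124+123 = 247 > 100
Round 3 — N28, N4 seize.
  N28 sheds 247 L/s to N6: 247 each.
    N6: 104+247 = 351 > 110
  N4 sheds 164 L/s to N6: 164 each.
    N6: 351+164 = 515 > 110
Round 4 — N6 seizes.
  N6 sheds 515 L/s: no online neighbours, lost.
No further seizures.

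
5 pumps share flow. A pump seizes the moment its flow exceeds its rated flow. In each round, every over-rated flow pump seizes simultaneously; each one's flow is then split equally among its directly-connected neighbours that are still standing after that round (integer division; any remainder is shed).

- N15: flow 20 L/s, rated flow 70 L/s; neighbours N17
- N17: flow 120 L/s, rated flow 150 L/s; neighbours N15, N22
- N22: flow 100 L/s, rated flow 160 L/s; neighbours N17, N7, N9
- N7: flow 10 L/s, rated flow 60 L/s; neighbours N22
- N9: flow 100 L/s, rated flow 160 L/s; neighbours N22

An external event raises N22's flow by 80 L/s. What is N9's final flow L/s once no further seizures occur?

160

Round 1 — N22 at 180 > 160. N22 seizes.
  N22 sheds 180 L/s to N17, N7, N9: 60 each.
    N17: 120+60 = 180 > 150
    N7: 10+60 = 70 > 60
    N9: 100+60 = 160 ≤ 160
Round 2 — N17, N7 seize.
  N17 sheds 180 L/s to N15: 180 each.
    N15: 20+180 = 200 > 70
  N7 sheds 70 L/s: no online neighbours, lost.
Round 3 — N15 seizes.
  N15 sheds 200 L/s: no online neighbours, lost.
No further seizures.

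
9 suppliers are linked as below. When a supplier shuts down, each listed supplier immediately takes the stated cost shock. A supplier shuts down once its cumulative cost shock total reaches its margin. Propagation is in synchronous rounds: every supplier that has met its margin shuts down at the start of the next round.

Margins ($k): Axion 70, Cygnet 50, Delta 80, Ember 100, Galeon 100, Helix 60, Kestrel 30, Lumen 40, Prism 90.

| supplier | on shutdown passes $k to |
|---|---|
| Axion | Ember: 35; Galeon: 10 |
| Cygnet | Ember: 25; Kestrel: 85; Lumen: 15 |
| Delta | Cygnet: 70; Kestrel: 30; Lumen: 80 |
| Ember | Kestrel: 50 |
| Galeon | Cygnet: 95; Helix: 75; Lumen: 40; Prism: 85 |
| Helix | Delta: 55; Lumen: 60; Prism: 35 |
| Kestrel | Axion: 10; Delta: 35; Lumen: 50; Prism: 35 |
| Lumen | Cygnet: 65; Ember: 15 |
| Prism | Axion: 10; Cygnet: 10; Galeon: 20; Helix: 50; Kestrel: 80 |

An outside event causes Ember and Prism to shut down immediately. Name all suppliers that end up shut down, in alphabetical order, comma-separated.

Round 1 — Ember, Prism shut down (initial).
  Axion: +10 → 10 < 70
  Cygnet: +10 → 10 < 50
  Galeon: +20 → 20 < 100
  Helix: +50 → 50 < 60
  Kestrel: +50+80 → 130 ≥ 30
Round 2 — Kestrel shuts down.
  Axion: +10 → 20 < 70
  Delta: +35 → 35 < 80
  Lumen: +50 → 50 ≥ 40
Round 3 — Lumen shuts down.
  Cygnet: +65 → 75 ≥ 50
Round 4 — Cygnet shuts down.
No further shutdowns.

Cygnet, Ember, Kestrel, Lumen, Prism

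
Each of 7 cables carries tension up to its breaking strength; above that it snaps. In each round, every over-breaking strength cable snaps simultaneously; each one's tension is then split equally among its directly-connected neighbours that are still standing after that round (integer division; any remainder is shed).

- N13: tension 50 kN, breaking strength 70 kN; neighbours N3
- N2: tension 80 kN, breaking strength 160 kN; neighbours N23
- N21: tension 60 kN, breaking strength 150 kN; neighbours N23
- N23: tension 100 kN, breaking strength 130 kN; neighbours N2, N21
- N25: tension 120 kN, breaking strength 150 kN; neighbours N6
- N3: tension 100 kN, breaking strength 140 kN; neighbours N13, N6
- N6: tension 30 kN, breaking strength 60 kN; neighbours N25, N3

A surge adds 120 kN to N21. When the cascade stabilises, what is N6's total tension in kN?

30

Round 1 — N21 at 180 > 150. N21 snaps.
  N21 sheds 180 kN to N23: 180 each.
    N23: 100+180 = 280 > 130
Round 2 — N23 snaps.
  N23 sheds 280 kN to N2: 280 each.
    N2: 80+280 = 360 > 160
Round 3 — N2 snaps.
  N2 sheds 360 kN: no online neighbours, lost.
No further breaks.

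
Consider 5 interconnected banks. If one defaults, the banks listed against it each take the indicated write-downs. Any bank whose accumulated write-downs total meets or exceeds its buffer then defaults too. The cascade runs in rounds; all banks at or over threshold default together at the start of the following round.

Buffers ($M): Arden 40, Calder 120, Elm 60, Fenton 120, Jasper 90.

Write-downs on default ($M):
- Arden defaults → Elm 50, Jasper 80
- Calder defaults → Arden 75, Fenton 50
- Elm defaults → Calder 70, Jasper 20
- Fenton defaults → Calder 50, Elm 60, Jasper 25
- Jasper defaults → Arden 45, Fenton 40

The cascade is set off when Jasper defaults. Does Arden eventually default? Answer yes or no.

Round 1 — Jasper defaults (initial).
  Arden: +45 → 45 ≥ 40
  Fenton: +40 → 40 < 120
Round 2 — Arden defaults.
  Elm: +50 → 50 < 60
No further defaults.

yes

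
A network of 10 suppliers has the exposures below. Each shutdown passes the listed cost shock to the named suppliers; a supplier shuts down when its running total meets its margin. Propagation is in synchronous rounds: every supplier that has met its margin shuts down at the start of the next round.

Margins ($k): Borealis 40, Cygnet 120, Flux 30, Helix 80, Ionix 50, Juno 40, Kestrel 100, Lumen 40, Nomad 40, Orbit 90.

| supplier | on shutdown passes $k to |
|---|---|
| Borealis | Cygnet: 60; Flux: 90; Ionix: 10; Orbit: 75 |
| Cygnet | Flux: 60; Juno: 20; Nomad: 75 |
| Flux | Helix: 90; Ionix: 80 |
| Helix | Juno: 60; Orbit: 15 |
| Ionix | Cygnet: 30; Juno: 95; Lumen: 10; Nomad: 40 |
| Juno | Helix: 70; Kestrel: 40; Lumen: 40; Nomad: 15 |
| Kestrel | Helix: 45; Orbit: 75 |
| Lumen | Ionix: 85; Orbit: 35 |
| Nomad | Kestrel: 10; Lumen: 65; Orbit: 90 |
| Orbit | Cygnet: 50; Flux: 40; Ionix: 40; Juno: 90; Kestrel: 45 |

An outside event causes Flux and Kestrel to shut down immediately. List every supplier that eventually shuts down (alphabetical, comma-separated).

Round 1 — Flux, Kestrel shut down (initial).
  Helix: +90+45 → 135 ≥ 80
  Ionix: +80 → 80 ≥ 50
  Orbit: +75 → 75 < 90
Round 2 — Helix, Ionix shut down.
  Cygnet: +30 → 30 < 120
  Juno: +60+95 → 155 ≥ 40
  Lumen: +10 → 10 < 40
  Nomad: +40 → 40 ≥ 40
  Orbit: +15 → 90 ≥ 90
Round 3 — Juno, Nomad, Orbit shut down.
  Cygnet: +50 → 80 < 120
  Lumen: +40+65 → 115 ≥ 40
Round 4 — Lumen shuts down.
No further shutdowns.

Flux, Helix, Ionix, Juno, Kestrel, Lumen, Nomad, Orbit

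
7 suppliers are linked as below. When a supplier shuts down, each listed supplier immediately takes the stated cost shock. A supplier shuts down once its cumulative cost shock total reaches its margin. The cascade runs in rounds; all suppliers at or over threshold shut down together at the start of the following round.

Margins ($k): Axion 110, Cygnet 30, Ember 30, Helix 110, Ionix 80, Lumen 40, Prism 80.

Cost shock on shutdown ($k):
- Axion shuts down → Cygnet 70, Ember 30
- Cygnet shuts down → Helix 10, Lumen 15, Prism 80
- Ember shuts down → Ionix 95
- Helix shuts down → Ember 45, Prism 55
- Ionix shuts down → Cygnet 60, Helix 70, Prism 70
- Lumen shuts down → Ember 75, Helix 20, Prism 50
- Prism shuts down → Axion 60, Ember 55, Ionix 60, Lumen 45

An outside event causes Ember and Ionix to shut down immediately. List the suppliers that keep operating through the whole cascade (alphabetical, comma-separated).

Axion, Helix

Round 1 — Ember, Ionix shut down (initial).
  Cygnet: +60 → 60 ≥ 30
  Helix: +70 → 70 < 110
  Prism: +70 → 70 < 80
Round 2 — Cygnet shuts down.
  Helix: +10 → 80 < 110
  Lumen: +15 → 15 < 40
  Prism: +80 → 150 ≥ 80
Round 3 — Prism shuts down.
  Axion: +60 → 60 < 110
  Lumen: +45 → 60 ≥ 40
Round 4 — Lumen shuts down.
  Helix: +20 → 100 < 110
No further shutdowns.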